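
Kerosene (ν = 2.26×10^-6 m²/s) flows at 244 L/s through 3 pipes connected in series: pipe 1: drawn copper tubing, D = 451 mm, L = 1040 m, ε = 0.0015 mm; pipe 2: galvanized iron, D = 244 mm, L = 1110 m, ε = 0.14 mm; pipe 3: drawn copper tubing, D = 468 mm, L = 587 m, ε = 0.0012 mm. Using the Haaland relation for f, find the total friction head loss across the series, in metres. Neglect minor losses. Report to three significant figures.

Pipe 1: V = 1.527 m/s, Re = 3.05×10^5, ε/D = 3.33×10^-6, f = 0.01433, h_1 = f(L/D)V²/2g = 3.928 m
Pipe 2: V = 5.218 m/s, Re = 5.63×10^5, ε/D = 5.74×10^-4, f = 0.01795, h_2 = f(L/D)V²/2g = 113.3 m
Pipe 3: V = 1.418 m/s, Re = 2.94×10^5, ε/D = 2.56×10^-6, f = 0.01442, h_3 = f(L/D)V²/2g = 1.855 m
Series → Q common, losses add: H = Σh = 119.1 m

H ≈ 119 m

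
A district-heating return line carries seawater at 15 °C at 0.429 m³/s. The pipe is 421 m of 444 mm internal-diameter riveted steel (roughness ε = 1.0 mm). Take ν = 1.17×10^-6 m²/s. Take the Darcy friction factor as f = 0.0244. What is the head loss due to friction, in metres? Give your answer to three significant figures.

h_f ≈ 9.05 m

V = 4Q/(πD²) = 4·0.429/(π·0.444²) = 2.771 m/s
h_f = f(L/D)V²/(2g) = 0.02440·(421/0.444)·2.771²/(2·9.81) = 9.053 m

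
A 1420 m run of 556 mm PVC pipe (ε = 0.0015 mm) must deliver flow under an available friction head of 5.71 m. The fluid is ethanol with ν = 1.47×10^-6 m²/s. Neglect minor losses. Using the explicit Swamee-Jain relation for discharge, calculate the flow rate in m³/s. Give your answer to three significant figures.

Swamee-Jain (Type II): Q = -0.965·√(gD⁵h_f/L)·ln[ε/(3.7D) + √(3.17ν²L/(gD³h_f))]
√(gD⁵h_f/L) = √(9.81·0.556⁵·5.71/1420) = 0.04578
ε/(3.7D) = 7.29×10^-7; √(3.17ν²L/(gD³h_f)) = 3.18×10^-5
Q = -0.965·0.04578·ln(3.251×10^-5) = 0.4565 m³/s
Check: V = 1.88 m/s, Re = 7.11×10^5, f = 0.01236, h_f = 5.69 m ≈ 5.71 m ✓

Q ≈ 0.457 m³/s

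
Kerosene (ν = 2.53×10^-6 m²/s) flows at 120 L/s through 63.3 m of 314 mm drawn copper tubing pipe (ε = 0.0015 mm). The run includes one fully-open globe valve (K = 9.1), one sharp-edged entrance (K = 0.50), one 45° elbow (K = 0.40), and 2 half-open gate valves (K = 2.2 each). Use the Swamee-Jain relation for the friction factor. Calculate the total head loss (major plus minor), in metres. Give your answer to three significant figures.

H_L ≈ 2.15 m

V = 4Q/(πD²) = 1.550 m/s; V²/2g = 0.1224 m
Re = 1.92×10^5, ε/D = 4.78×10^-6 → f = 0.01569 (Swamee-Jain)
Major: h_f = f(L/D)·V²/2g = 0.01569·201.6·0.1224 = 0.3872 m
Minor: ΣK = 14.4; h_m = ΣK·V²/2g = 1.762 m
Total H_L = 0.3872 + 1.762 = 2.150 m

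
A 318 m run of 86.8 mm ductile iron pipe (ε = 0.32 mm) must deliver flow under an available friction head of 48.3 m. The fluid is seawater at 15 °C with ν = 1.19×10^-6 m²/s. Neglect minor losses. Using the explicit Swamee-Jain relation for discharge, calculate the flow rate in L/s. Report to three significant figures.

Q ≈ 17.9 L/s

Swamee-Jain (Type II): Q = -0.965·√(gD⁵h_f/L)·ln[ε/(3.7D) + √(3.17ν²L/(gD³h_f))]
√(gD⁵h_f/L) = √(9.81·0.0868⁵·48.3/318) = 0.002710
ε/(3.7D) = 9.96×10^-4; √(3.17ν²L/(gD³h_f)) = 6.79×10^-5
Q = -0.965·0.002710·ln(0.001064) = 0.01790 m³/s
Check: V = 3.02 m/s, Re = 2.21×10^5, f = 0.02845, h_f = 48.6 m ≈ 48.3 m ✓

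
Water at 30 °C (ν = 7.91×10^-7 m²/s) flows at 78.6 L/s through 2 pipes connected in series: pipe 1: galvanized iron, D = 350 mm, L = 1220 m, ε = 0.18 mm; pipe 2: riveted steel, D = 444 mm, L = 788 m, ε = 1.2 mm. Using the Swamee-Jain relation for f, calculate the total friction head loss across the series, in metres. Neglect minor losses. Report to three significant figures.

Pipe 1: V = 0.8170 m/s, Re = 3.61×10^5, ε/D = 5.14×10^-4, f = 0.01819, h_1 = f(L/D)V²/2g = 2.157 m
Pipe 2: V = 0.5077 m/s, Re = 2.85×10^5, ε/D = 0.00270, f = 0.02608, h_2 = f(L/D)V²/2g = 0.6079 m
Series → Q common, losses add: H = Σh = 2.764 m

H ≈ 2.76 m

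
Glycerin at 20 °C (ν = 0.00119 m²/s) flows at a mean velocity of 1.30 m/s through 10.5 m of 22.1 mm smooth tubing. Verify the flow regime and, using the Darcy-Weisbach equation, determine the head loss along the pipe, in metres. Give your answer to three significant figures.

h_f ≈ 108 m

Re = VD/ν = 1.30·0.02210/0.00119 = 24.1 → laminar (Re < 2300)
f = 64/Re = 2.651
h_f = f(L/D)V²/(2g) = 2.651·(10.5/0.02210)·1.30²/(2·9.81) = 108.5 m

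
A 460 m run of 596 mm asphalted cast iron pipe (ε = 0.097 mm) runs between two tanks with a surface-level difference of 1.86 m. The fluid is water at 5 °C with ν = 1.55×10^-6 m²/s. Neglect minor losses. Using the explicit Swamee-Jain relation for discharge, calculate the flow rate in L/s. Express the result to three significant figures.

Swamee-Jain (Type II): Q = -0.965·√(gD⁵h_f/L)·ln[ε/(3.7D) + √(3.17ν²L/(gD³h_f))]
√(gD⁵h_f/L) = √(9.81·0.596⁵·1.86/460) = 0.05462
ε/(3.7D) = 4.40×10^-5; √(3.17ν²L/(gD³h_f)) = 3.01×10^-5
Q = -0.965·0.05462·ln(7.410×10^-5) = 0.5012 m³/s
Check: V = 1.80 m/s, Re = 6.91×10^5, f = 0.01473, h_f = 1.87 m ≈ 1.86 m ✓

Q ≈ 501 L/s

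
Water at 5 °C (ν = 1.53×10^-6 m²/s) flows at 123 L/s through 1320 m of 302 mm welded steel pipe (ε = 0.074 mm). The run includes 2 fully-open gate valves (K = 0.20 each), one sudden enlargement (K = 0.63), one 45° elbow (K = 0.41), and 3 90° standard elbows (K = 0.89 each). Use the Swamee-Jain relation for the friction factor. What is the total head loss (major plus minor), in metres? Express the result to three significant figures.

H_L ≈ 11.4 m

V = 4Q/(πD²) = 1.717 m/s; V²/2g = 0.1503 m
Re = 3.39×10^5, ε/D = 2.45×10^-4 → f = 0.01646 (Swamee-Jain)
Major: h_f = f(L/D)·V²/2g = 0.01646·4371·0.1503 = 10.81 m
Minor: ΣK = 4.11; h_m = ΣK·V²/2g = 0.6177 m
Total H_L = 10.81 + 0.6177 = 11.43 m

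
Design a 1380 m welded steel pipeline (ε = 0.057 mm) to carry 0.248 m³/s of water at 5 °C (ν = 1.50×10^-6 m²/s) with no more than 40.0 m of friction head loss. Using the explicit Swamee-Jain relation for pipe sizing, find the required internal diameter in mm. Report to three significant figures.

Swamee-Jain (Type III): D = 0.66·[ε^1.25·(LQ²/(gh_f))^4.75 + ν·Q^9.4·(L/(gh_f))^5.2]^0.04
LQ²/(gh_f) = 0.2163; L/(gh_f) = 3.517
Term 1 = ε^1.25·(…)^4.75 = 3.44×10^-9; Term 2 = ν·Q^9.4·(…)^5.2 = 2.11×10^-9
D = 0.66·(3.44×10^-9 + 2.11×10^-9)^0.04 = 0.3085 m = 309 mm
Check: V = 3.32 m/s, Re = 6.82×10^5, f = 0.01498, h_f = 37.6 m ≈ 40.0 m ✓

D ≈ 309 mm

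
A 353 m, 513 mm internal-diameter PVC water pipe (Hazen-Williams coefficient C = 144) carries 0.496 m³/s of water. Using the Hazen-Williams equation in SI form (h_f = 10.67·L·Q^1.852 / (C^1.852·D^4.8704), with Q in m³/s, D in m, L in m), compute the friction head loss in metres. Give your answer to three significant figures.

h_f ≈ 2.67 m

h_f = 10.67·353·0.496^1.852 / (144^1.852·0.513^4.8704) = 2.670 m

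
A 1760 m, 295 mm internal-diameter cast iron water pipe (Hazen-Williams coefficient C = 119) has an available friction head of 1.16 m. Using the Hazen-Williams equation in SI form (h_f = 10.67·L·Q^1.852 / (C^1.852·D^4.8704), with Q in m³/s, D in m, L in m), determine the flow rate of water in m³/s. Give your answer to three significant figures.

Rearranging: Q = [h_f·C^1.852·D^4.8704 / (10.67·L)]^(1/1.852)
Q = [1.16·119^1.852·0.295^4.8704 / (10.67·1760)]^0.540 = 0.02561 m³/s

Q ≈ 0.0256 m³/s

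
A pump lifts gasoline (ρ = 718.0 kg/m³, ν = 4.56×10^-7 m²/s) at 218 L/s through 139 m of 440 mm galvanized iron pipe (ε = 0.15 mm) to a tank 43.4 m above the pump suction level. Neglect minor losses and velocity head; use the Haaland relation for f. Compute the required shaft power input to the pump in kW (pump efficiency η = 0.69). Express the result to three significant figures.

P_shaft ≈ 97.7 kW

V = 4Q/(πD²) = 1.434 m/s; Re = 1.38×10^6; ε/D = 3.41×10^-4; f = 0.01581
h_f = f(L/D)V²/2g = 0.5232 m
Total head H = z + h_f = 43.4 + 0.5232 = 43.92 m
P_hyd = ρgQH = 718.0·9.81·0.218·43.92 = 67.44 kW
P_shaft = P_hyd/η = 67.44/0.69 = 97.75 kW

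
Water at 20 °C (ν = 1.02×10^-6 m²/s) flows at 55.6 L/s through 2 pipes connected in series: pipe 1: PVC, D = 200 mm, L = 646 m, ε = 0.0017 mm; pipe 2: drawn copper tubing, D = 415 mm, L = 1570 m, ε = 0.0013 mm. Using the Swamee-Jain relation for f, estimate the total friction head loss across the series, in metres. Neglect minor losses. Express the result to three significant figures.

H ≈ 7.80 m

Pipe 1: V = 1.770 m/s, Re = 3.47×10^5, ε/D = 8.50×10^-6, f = 0.01410, h_1 = f(L/D)V²/2g = 7.270 m
Pipe 2: V = 0.4110 m/s, Re = 1.67×10^5, ε/D = 3.13×10^-6, f = 0.01611, h_2 = f(L/D)V²/2g = 0.5250 m
Series → Q common, losses add: H = Σh = 7.795 m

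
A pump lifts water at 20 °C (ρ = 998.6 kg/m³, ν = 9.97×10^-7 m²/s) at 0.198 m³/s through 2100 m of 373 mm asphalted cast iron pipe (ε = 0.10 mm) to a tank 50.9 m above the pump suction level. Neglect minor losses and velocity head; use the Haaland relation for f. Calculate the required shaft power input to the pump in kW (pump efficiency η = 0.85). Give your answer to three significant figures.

V = 4Q/(πD²) = 1.812 m/s; Re = 6.78×10^5; ε/D = 2.68×10^-4; f = 0.01559
h_f = f(L/D)V²/2g = 14.69 m
Total head H = z + h_f = 50.9 + 14.69 = 65.59 m
P_hyd = ρgQH = 998.6·9.81·0.198·65.59 = 127.2 kW
P_shaft = P_hyd/η = 127.2/0.85 = 149.7 kW

P_shaft ≈ 150 kW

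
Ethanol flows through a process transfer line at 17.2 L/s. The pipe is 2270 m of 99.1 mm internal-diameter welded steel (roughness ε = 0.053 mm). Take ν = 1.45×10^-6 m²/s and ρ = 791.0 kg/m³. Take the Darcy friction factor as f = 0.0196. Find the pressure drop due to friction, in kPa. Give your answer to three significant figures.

Δp ≈ 883 kPa

V = 4Q/(πD²) = 4·0.0172/(π·0.0991²) = 2.230 m/s
h_f = f(L/D)V²/(2g) = 0.01960·(2270/0.0991)·2.230²/(2·9.81) = 113.8 m
Δp = ρg·h_f = 791.0·9.81·113.8 = 883.0 kPa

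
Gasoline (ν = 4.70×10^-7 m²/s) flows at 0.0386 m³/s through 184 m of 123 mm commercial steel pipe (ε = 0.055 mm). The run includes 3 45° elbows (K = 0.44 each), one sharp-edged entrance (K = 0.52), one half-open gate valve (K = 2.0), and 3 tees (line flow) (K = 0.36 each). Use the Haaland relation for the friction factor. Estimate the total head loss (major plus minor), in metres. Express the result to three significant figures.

H_L ≈ 16.2 m

V = 4Q/(πD²) = 3.249 m/s; V²/2g = 0.5379 m
Re = 8.50×10^5, ε/D = 4.47×10^-4 → f = 0.01688 (Haaland)
Major: h_f = f(L/D)·V²/2g = 0.01688·1496·0.5379 = 13.58 m
Minor: ΣK = 4.92; h_m = ΣK·V²/2g = 2.646 m
Total H_L = 13.58 + 2.646 = 16.23 m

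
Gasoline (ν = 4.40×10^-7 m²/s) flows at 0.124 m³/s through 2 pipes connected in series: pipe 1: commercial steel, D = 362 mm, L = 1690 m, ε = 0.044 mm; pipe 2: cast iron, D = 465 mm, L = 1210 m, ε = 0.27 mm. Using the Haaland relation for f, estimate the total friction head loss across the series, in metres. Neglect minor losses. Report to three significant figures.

Pipe 1: V = 1.205 m/s, Re = 9.91×10^5, ε/D = 1.22×10^-4, f = 0.01364, h_1 = f(L/D)V²/2g = 4.712 m
Pipe 2: V = 0.7302 m/s, Re = 7.72×10^5, ε/D = 5.81×10^-4, f = 0.01781, h_2 = f(L/D)V²/2g = 1.260 m
Series → Q common, losses add: H = Σh = 5.971 m

H ≈ 5.97 m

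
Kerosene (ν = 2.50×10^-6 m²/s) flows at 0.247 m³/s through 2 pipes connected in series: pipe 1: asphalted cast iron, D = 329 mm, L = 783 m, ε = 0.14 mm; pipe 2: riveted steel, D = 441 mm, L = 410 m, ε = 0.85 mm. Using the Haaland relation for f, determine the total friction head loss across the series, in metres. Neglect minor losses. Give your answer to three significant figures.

H ≈ 20.7 m

Pipe 1: V = 2.905 m/s, Re = 3.82×10^5, ε/D = 4.26×10^-4, f = 0.01734, h_1 = f(L/D)V²/2g = 17.76 m
Pipe 2: V = 1.617 m/s, Re = 2.85×10^5, ε/D = 0.00193, f = 0.02381, h_2 = f(L/D)V²/2g = 2.950 m
Series → Q common, losses add: H = Σh = 20.71 m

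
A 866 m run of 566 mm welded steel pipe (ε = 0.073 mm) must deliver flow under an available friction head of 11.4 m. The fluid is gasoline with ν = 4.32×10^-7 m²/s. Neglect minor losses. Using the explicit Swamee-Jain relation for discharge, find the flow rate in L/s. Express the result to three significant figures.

Q ≈ 847 L/s

Swamee-Jain (Type II): Q = -0.965·√(gD⁵h_f/L)·ln[ε/(3.7D) + √(3.17ν²L/(gD³h_f))]
√(gD⁵h_f/L) = √(9.81·0.566⁵·11.4/866) = 0.08661
ε/(3.7D) = 3.49×10^-5; √(3.17ν²L/(gD³h_f)) = 5.03×10^-6
Q = -0.965·0.08661·ln(3.988×10^-5) = 0.8466 m³/s
Check: V = 3.36 m/s, Re = 4.41×10^6, f = 0.01298, h_f = 11.5 m ≈ 11.4 m ✓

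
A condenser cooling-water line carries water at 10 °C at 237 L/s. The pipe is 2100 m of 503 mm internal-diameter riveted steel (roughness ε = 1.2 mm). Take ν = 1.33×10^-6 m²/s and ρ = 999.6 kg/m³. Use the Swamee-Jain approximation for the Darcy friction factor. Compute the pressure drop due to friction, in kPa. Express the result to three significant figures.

Δp ≈ 74.3 kPa

V = 4Q/(πD²) = 4·0.237/(π·0.503²) = 1.193 m/s
Re = VD/ν = 1.193·0.503/1.33×10^-6 = 4.51×10^5 → turbulent
ε/D = 1.2/503 = 0.00239
Swamee-Jain: f = 0.02503
h_f = f(L/D)V²/(2g) = 0.02503·(2100/0.503)·1.193²/(2·9.81) = 7.577 m
Δp = ρg·h_f = 999.6·9.81·7.577 = 74.30 kPa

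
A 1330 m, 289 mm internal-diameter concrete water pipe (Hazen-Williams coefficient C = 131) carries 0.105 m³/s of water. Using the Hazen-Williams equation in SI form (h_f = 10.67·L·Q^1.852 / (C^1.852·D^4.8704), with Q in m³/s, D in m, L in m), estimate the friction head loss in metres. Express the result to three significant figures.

h_f = 10.67·1330·0.105^1.852 / (131^1.852·0.289^4.8704) = 11.06 m

h_f ≈ 11.1 m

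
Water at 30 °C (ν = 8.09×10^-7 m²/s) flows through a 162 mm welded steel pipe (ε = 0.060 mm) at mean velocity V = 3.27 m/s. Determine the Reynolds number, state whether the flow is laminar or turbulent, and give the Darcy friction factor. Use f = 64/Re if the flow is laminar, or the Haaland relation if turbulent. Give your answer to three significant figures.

Re ≈ 6.55×10^5; turbulent; f ≈ 0.0165

Re = VD/ν = 3.270·0.162/8.09×10^-7 = 6.55×10^5
Re > 4000 → turbulent; ε/D = 3.70×10^-4
Haaland: f = 0.01647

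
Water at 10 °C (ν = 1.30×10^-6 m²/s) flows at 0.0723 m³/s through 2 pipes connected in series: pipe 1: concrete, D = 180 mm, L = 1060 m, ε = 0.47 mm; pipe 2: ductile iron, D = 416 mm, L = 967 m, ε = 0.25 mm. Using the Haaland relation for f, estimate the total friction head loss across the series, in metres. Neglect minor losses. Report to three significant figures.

Pipe 1: V = 2.841 m/s, Re = 3.93×10^5, ε/D = 0.00261, f = 0.02556, h_1 = f(L/D)V²/2g = 61.94 m
Pipe 2: V = 0.5319 m/s, Re = 1.70×10^5, ε/D = 6.01×10^-4, f = 0.01940, h_2 = f(L/D)V²/2g = 0.6505 m
Series → Q common, losses add: H = Σh = 62.59 m

H ≈ 62.6 m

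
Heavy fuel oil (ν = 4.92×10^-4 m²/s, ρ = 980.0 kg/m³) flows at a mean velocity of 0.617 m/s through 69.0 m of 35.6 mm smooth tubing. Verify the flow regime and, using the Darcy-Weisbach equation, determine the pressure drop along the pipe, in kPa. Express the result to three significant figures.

Δp ≈ 518 kPa

Re = VD/ν = 0.617·0.03560/4.92×10^-4 = 44.6 → laminar (Re < 2300)
f = 64/Re = 1.434
h_f = f(L/D)V²/(2g) = 1.434·(69.0/0.03560)·0.617²/(2·9.81) = 53.91 m
Δp = ρg·h_f = 980.0·9.81·53.91 = 518.3 kPa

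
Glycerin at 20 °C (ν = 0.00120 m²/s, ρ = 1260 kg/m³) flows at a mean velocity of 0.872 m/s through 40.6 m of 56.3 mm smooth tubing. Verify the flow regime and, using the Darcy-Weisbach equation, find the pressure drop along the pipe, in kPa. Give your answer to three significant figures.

Re = VD/ν = 0.872·0.05630/0.00120 = 40.9 → laminar (Re < 2300)
f = 64/Re = 1.564
h_f = f(L/D)V²/(2g) = 1.564·(40.6/0.05630)·0.872²/(2·9.81) = 43.72 m
Δp = ρg·h_f = 1260·9.81·43.72 = 540.4 kPa

Δp ≈ 540 kPa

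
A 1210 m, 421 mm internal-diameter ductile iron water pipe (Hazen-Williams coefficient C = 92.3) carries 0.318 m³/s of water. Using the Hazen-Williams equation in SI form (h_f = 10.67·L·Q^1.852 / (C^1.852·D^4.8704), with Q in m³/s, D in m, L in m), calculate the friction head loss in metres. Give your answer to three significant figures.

h_f = 10.67·1210·0.318^1.852 / (92.3^1.852·0.421^4.8704) = 23.98 m

h_f ≈ 24.0 m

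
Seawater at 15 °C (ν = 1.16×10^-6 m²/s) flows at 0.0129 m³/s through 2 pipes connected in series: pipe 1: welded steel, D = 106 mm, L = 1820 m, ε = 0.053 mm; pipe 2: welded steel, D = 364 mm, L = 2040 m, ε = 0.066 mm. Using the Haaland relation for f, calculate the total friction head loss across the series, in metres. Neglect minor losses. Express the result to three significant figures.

H ≈ 36.4 m

Pipe 1: V = 1.462 m/s, Re = 1.34×10^5, ε/D = 5.00×10^-4, f = 0.01939, h_1 = f(L/D)V²/2g = 36.26 m
Pipe 2: V = 0.1240 m/s, Re = 3.89×10^4, ε/D = 1.81×10^-4, f = 0.02239, h_2 = f(L/D)V²/2g = 0.09829 m
Series → Q common, losses add: H = Σh = 36.36 m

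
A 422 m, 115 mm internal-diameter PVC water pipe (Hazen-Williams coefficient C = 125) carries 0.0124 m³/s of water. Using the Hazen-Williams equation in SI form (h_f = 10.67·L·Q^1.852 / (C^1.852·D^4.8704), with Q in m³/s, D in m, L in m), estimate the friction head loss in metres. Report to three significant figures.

h_f ≈ 6.51 m

h_f = 10.67·422·0.0124^1.852 / (125^1.852·0.115^4.8704) = 6.513 m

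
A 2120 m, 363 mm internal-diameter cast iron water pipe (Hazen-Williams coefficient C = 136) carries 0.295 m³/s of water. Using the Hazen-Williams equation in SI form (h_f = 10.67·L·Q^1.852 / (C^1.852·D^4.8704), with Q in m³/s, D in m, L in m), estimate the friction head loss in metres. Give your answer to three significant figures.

h_f = 10.67·2120·0.295^1.852 / (136^1.852·0.363^4.8704) = 36.71 m

h_f ≈ 36.7 m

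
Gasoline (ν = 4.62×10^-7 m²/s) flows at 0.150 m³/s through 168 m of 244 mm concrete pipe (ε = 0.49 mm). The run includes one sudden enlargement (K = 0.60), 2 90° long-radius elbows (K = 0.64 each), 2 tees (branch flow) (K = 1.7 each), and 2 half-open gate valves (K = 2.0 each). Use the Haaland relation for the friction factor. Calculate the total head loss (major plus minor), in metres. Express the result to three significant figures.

V = 4Q/(πD²) = 3.208 m/s; V²/2g = 0.5245 m
Re = 1.69×10^6, ε/D = 0.00201 → f = 0.02359 (Haaland)
Major: h_f = f(L/D)·V²/2g = 0.02359·688.5·0.5245 = 8.519 m
Minor: ΣK = 9.28; h_m = ΣK·V²/2g = 4.867 m
Total H_L = 8.519 + 4.867 = 13.39 m

H_L ≈ 13.4 m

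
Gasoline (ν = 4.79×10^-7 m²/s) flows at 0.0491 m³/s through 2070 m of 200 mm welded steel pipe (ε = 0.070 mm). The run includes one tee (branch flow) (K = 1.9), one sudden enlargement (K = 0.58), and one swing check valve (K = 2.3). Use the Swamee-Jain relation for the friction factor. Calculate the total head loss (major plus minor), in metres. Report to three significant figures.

V = 4Q/(πD²) = 1.563 m/s; V²/2g = 0.1245 m
Re = 6.53×10^5, ε/D = 3.50×10^-4 → f = 0.01650 (Swamee-Jain)
Major: h_f = f(L/D)·V²/2g = 0.01650·10350·0.1245 = 21.26 m
Minor: ΣK = 4.78; h_m = ΣK·V²/2g = 0.5951 m
Total H_L = 21.26 + 0.5951 = 21.86 m

H_L ≈ 21.9 m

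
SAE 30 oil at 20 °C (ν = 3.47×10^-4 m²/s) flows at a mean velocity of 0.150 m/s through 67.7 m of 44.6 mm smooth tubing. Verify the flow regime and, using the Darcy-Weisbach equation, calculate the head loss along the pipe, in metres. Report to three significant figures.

Re = VD/ν = 0.150·0.04460/3.47×10^-4 = 19.3 → laminar (Re < 2300)
f = 64/Re = 3.320
h_f = f(L/D)V²/(2g) = 3.320·(67.7/0.04460)·0.150²/(2·9.81) = 5.779 m

h_f ≈ 5.78 m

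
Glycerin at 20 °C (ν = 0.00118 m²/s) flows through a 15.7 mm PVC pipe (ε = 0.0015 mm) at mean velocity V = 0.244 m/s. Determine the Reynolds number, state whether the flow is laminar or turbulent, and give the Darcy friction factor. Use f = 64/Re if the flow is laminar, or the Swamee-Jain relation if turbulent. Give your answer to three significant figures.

Re ≈ 3.25; laminar; f = 64/Re ≈ 19.7

Re = VD/ν = 0.2440·0.0157/0.00118 = 3.25
Re < 2300 → laminar → f = 64/Re = 19.71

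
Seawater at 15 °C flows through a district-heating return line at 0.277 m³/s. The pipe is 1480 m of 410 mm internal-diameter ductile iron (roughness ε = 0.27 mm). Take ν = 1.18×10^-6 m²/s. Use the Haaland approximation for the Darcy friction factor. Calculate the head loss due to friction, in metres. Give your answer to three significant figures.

h_f ≈ 14.8 m

V = 4Q/(πD²) = 4·0.277/(π·0.410²) = 2.098 m/s
Re = VD/ν = 2.098·0.410/1.18×10^-6 = 7.29×10^5 → turbulent
ε/D = 0.27/410 = 6.59×10^-4
Haaland: f = 0.01831
h_f = f(L/D)V²/(2g) = 0.01831·(1480/0.410)·2.098²/(2·9.81) = 14.83 m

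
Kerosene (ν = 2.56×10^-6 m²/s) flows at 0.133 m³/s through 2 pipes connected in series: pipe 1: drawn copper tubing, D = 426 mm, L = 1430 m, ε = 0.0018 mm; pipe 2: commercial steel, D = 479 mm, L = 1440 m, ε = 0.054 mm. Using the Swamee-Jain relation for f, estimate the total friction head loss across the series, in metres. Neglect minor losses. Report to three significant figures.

Pipe 1: V = 0.9331 m/s, Re = 1.55×10^5, ε/D = 4.23×10^-6, f = 0.01636, h_1 = f(L/D)V²/2g = 2.437 m
Pipe 2: V = 0.7381 m/s, Re = 1.38×10^5, ε/D = 1.13×10^-4, f = 0.01750, h_2 = f(L/D)V²/2g = 1.461 m
Series → Q common, losses add: H = Σh = 3.898 m

H ≈ 3.90 m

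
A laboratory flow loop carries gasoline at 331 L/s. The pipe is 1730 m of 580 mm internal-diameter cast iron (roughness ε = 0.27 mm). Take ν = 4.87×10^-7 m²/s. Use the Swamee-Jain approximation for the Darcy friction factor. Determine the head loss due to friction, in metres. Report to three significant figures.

V = 4Q/(πD²) = 4·0.331/(π·0.580²) = 1.253 m/s
Re = VD/ν = 1.253·0.580/4.87×10^-7 = 1.49×10^6 → turbulent
ε/D = 0.27/580 = 4.66×10^-4
Swamee-Jain: f = 0.01688
h_f = f(L/D)V²/(2g) = 0.01688·(1730/0.580)·1.253²/(2·9.81) = 4.028 m

h_f ≈ 4.03 m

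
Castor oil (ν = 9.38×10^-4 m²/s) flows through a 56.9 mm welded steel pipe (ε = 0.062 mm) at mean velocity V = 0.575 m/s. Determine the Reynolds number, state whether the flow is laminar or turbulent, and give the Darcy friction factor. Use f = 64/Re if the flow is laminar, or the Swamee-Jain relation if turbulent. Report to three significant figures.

Re = VD/ν = 0.5750·0.0569/9.38×10^-4 = 34.9
Re < 2300 → laminar → f = 64/Re = 1.835

Re ≈ 34.9; laminar; f = 64/Re ≈ 1.83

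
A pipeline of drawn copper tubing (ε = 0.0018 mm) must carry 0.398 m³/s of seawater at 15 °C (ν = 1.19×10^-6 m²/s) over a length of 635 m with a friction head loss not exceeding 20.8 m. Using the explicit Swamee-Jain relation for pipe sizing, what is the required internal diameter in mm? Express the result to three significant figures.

Swamee-Jain (Type III): D = 0.66·[ε^1.25·(LQ²/(gh_f))^4.75 + ν·Q^9.4·(L/(gh_f))^5.2]^0.04
LQ²/(gh_f) = 0.4930; L/(gh_f) = 3.112
Term 1 = ε^1.25·(…)^4.75 = 2.29×10^-9; Term 2 = ν·Q^9.4·(…)^5.2 = 7.56×10^-8
D = 0.66·(2.29×10^-9 + 7.56×10^-8)^0.04 = 0.3429 m = 343 mm
Check: V = 4.31 m/s, Re = 1.24×10^6, f = 0.01135, h_f = 19.9 m ≈ 20.8 m ✓

D ≈ 343 mm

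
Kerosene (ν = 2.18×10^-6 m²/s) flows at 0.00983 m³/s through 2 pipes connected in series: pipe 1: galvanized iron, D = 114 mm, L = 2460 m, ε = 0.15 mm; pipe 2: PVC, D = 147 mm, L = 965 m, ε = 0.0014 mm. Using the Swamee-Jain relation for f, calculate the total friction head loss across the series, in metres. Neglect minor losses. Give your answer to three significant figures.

H ≈ 28.0 m

Pipe 1: V = 0.9631 m/s, Re = 5.04×10^4, ε/D = 0.00132, f = 0.02504, h_1 = f(L/D)V²/2g = 25.54 m
Pipe 2: V = 0.5792 m/s, Re = 3.91×10^4, ε/D = 9.52×10^-6, f = 0.02200, h_2 = f(L/D)V²/2g = 2.469 m
Series → Q common, losses add: H = Σh = 28.01 m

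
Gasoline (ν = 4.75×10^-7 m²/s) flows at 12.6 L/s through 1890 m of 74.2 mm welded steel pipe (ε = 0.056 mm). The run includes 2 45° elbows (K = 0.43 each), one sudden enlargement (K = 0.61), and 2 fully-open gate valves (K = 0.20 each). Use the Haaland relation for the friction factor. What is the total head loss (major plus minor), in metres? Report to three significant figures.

H_L ≈ 211 m

V = 4Q/(πD²) = 2.914 m/s; V²/2g = 0.4328 m
Re = 4.55×10^5, ε/D = 7.55×10^-4 → f = 0.01909 (Haaland)
Major: h_f = f(L/D)·V²/2g = 0.01909·25472·0.4328 = 210.4 m
Minor: ΣK = 1.87; h_m = ΣK·V²/2g = 0.8093 m
Total H_L = 210.4 + 0.8093 = 211.2 m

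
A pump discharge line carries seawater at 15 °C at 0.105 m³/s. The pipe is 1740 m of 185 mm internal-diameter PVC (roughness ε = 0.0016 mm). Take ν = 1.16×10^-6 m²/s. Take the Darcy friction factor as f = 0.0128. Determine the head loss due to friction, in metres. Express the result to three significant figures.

V = 4Q/(πD²) = 4·0.105/(π·0.185²) = 3.906 m/s
h_f = f(L/D)V²/(2g) = 0.01280·(1740/0.185)·3.906²/(2·9.81) = 93.63 m

h_f ≈ 93.6 m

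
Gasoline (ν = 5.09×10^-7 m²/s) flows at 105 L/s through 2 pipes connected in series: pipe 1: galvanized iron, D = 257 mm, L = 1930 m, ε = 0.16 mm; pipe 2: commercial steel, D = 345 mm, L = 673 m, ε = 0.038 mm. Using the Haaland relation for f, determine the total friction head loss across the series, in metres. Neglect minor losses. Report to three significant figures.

H ≈ 29.9 m

Pipe 1: V = 2.024 m/s, Re = 1.02×10^6, ε/D = 6.23×10^-4, f = 0.01796, h_1 = f(L/D)V²/2g = 28.16 m
Pipe 2: V = 1.123 m/s, Re = 7.61×10^5, ε/D = 1.10×10^-4, f = 0.01378, h_2 = f(L/D)V²/2g = 1.729 m
Series → Q common, losses add: H = Σh = 29.89 m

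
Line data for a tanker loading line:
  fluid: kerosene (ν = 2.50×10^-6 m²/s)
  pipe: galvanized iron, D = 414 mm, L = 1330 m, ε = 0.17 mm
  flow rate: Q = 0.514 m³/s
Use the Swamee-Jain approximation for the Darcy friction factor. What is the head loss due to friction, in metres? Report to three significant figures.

h_f ≈ 40.5 m

V = 4Q/(πD²) = 4·0.514/(π·0.414²) = 3.818 m/s
Re = VD/ν = 3.818·0.414/2.50×10^-6 = 6.32×10^5 → turbulent
ε/D = 0.17/414 = 4.11×10^-4
Swamee-Jain: f = 0.01698
h_f = f(L/D)V²/(2g) = 0.01698·(1330/0.414)·3.818²/(2·9.81) = 40.53 m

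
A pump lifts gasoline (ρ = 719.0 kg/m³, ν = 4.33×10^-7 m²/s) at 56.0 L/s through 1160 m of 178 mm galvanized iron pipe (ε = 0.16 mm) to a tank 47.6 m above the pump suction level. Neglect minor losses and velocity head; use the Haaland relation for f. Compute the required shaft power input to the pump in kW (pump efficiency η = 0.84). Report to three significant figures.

P_shaft ≈ 37.8 kW

V = 4Q/(πD²) = 2.250 m/s; Re = 9.25×10^5; ε/D = 8.99×10^-4; f = 0.01948
h_f = f(L/D)V²/2g = 32.78 m
Total head H = z + h_f = 47.6 + 32.78 = 80.38 m
P_hyd = ρgQH = 719.0·9.81·0.0560·80.38 = 31.75 kW
P_shaft = P_hyd/η = 31.75/0.84 = 37.79 kW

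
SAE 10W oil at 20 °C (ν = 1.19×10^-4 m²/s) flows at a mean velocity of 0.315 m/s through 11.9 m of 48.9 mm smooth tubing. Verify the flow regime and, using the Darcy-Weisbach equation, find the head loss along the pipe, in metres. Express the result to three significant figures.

h_f ≈ 0.609 m

Re = VD/ν = 0.315·0.04890/1.19×10^-4 = 129 → laminar (Re < 2300)
f = 64/Re = 0.4944
h_f = f(L/D)V²/(2g) = 0.4944·(11.9/0.04890)·0.315²/(2·9.81) = 0.6085 m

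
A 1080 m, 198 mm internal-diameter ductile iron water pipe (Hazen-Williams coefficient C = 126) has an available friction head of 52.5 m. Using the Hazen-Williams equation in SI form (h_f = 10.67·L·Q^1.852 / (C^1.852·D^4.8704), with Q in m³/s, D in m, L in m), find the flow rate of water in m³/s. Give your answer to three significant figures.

Q ≈ 0.0969 m³/s

Rearranging: Q = [h_f·C^1.852·D^4.8704 / (10.67·L)]^(1/1.852)
Q = [52.5·126^1.852·0.198^4.8704 / (10.67·1080)]^0.540 = 0.09693 m³/s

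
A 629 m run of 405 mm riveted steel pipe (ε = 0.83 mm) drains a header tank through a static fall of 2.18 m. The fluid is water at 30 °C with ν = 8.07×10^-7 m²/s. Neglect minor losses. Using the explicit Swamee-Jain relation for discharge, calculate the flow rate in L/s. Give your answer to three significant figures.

Q ≈ 138 L/s

Swamee-Jain (Type II): Q = -0.965·√(gD⁵h_f/L)·ln[ε/(3.7D) + √(3.17ν²L/(gD³h_f))]
√(gD⁵h_f/L) = √(9.81·0.405⁵·2.18/629) = 0.01925
ε/(3.7D) = 5.54×10^-4; √(3.17ν²L/(gD³h_f)) = 3.02×10^-5
Q = -0.965·0.01925·ln(5.841×10^-4) = 0.1383 m³/s
Check: V = 1.07 m/s, Re = 5.39×10^5, f = 0.02402, h_f = 2.19 m ≈ 2.18 m ✓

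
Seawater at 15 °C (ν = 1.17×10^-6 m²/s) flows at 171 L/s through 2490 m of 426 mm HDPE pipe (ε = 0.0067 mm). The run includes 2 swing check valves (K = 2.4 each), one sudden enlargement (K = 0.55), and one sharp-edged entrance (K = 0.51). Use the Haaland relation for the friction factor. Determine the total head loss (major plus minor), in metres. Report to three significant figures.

V = 4Q/(πD²) = 1.200 m/s; V²/2g = 0.07336 m
Re = 4.37×10^5, ε/D = 1.57×10^-5 → f = 0.01355 (Haaland)
Major: h_f = f(L/D)·V²/2g = 0.01355·5845·0.07336 = 5.811 m
Minor: ΣK = 5.86; h_m = ΣK·V²/2g = 0.4299 m
Total H_L = 5.811 + 0.4299 = 6.241 m

H_L ≈ 6.24 m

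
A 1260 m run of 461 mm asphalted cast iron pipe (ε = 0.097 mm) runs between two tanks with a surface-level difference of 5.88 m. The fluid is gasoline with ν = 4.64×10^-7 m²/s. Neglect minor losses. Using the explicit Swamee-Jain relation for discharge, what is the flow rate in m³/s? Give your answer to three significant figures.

Q ≈ 0.285 m³/s

Swamee-Jain (Type II): Q = -0.965·√(gD⁵h_f/L)·ln[ε/(3.7D) + √(3.17ν²L/(gD³h_f))]
√(gD⁵h_f/L) = √(9.81·0.461⁵·5.88/1260) = 0.03087
ε/(3.7D) = 5.69×10^-5; √(3.17ν²L/(gD³h_f)) = 1.23×10^-5
Q = -0.965·0.03087·ln(6.920×10^-5) = 0.2854 m³/s
Check: V = 1.71 m/s, Re = 1.70×10^6, f = 0.01453, h_f = 5.92 m ≈ 5.88 m ✓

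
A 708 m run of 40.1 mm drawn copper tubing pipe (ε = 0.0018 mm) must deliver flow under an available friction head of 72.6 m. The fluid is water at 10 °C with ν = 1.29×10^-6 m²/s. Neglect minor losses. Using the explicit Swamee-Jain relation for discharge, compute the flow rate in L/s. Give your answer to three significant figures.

Q ≈ 2.53 L/s

Swamee-Jain (Type II): Q = -0.965·√(gD⁵h_f/L)·ln[ε/(3.7D) + √(3.17ν²L/(gD³h_f))]
√(gD⁵h_f/L) = √(9.81·0.0401⁵·72.6/708) = 3.230×10^-4
ε/(3.7D) = 1.21×10^-5; √(3.17ν²L/(gD³h_f)) = 2.85×10^-4
Q = -0.965·3.230×10^-4·ln(2.973×10^-4) = 0.002531 m³/s
Check: V = 2.00 m/s, Re = 6.23×10^4, f = 0.01998, h_f = 72.2 m ≈ 72.6 m ✓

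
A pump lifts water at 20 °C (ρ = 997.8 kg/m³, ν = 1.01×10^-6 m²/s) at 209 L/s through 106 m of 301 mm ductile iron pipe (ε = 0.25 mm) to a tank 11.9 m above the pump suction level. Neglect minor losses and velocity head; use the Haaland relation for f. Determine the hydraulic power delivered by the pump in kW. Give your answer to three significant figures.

V = 4Q/(πD²) = 2.937 m/s; Re = 8.75×10^5; ε/D = 8.31×10^-4; f = 0.01916
h_f = f(L/D)V²/2g = 2.967 m
Total head H = z + h_f = 11.9 + 2.967 = 14.87 m
P_hyd = ρgQH = 997.8·9.81·0.209·14.87 = 30.41 kW

P_hyd ≈ 30.4 kW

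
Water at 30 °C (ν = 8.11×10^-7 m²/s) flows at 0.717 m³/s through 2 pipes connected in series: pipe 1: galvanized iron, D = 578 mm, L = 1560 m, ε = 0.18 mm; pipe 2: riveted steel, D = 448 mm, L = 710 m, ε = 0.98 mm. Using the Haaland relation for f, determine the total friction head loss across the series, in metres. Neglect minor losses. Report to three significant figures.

H ≈ 56.1 m

Pipe 1: V = 2.733 m/s, Re = 1.95×10^6, ε/D = 3.11×10^-4, f = 0.01542, h_1 = f(L/D)V²/2g = 15.83 m
Pipe 2: V = 4.549 m/s, Re = 2.51×10^6, ε/D = 0.00219, f = 0.02410, h_2 = f(L/D)V²/2g = 40.27 m
Series → Q common, losses add: H = Σh = 56.11 m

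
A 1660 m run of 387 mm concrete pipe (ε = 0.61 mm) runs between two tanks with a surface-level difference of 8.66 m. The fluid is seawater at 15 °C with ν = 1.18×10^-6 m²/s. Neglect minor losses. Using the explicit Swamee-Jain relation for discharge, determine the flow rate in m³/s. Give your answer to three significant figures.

Swamee-Jain (Type II): Q = -0.965·√(gD⁵h_f/L)·ln[ε/(3.7D) + √(3.17ν²L/(gD³h_f))]
√(gD⁵h_f/L) = √(9.81·0.387⁵·8.66/1660) = 0.02108
ε/(3.7D) = 4.26×10^-4; √(3.17ν²L/(gD³h_f)) = 3.86×10^-5
Q = -0.965·0.02108·ln(4.646×10^-4) = 0.1561 m³/s
Check: V = 1.33 m/s, Re = 4.35×10^5, f = 0.02263, h_f = 8.71 m ≈ 8.66 m ✓

Q ≈ 0.156 m³/s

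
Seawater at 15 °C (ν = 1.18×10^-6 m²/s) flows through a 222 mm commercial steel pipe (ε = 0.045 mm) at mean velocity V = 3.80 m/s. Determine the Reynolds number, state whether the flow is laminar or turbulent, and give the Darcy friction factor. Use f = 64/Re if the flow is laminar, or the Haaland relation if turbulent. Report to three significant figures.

Re ≈ 7.15×10^5; turbulent; f ≈ 0.0149

Re = VD/ν = 3.800·0.222/1.18×10^-6 = 7.15×10^5
Re > 4000 → turbulent; ε/D = 2.03×10^-4
Haaland: f = 0.01492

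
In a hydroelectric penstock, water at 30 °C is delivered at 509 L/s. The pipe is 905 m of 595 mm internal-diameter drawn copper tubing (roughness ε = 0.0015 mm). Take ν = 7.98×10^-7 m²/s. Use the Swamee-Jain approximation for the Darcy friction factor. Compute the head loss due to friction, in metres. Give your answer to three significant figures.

V = 4Q/(πD²) = 4·0.509/(π·0.595²) = 1.831 m/s
Re = VD/ν = 1.831·0.595/7.98×10^-7 = 1.36×10^6 → turbulent
ε/D = 0.0015/595 = 2.52×10^-6
Swamee-Jain: f = 0.01110
h_f = f(L/D)V²/(2g) = 0.01110·(905/0.595)·1.831²/(2·9.81) = 2.884 m

h_f ≈ 2.88 m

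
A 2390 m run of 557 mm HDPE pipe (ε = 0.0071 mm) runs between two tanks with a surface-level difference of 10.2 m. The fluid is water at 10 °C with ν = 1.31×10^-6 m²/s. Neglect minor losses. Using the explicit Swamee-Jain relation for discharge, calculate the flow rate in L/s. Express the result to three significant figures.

Q ≈ 475 L/s

Swamee-Jain (Type II): Q = -0.965·√(gD⁵h_f/L)·ln[ε/(3.7D) + √(3.17ν²L/(gD³h_f))]
√(gD⁵h_f/L) = √(9.81·0.557⁵·10.2/2390) = 0.04738
ε/(3.7D) = 3.45×10^-6; √(3.17ν²L/(gD³h_f)) = 2.74×10^-5
Q = -0.965·0.04738·ln(3.087×10^-5) = 0.4748 m³/s
Check: V = 1.95 m/s, Re = 8.29×10^5, f = 0.01226, h_f = 10.2 m ≈ 10.2 m ✓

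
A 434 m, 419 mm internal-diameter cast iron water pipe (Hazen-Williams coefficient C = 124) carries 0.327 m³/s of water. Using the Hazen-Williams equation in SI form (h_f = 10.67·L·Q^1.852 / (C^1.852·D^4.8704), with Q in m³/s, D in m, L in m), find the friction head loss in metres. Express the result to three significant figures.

h_f ≈ 5.36 m

h_f = 10.67·434·0.327^1.852 / (124^1.852·0.419^4.8704) = 5.365 m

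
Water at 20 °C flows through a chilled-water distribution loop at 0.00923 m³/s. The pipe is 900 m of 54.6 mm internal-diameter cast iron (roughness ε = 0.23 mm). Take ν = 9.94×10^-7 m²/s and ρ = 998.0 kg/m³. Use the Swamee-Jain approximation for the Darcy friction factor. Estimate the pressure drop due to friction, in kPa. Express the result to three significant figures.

V = 4Q/(πD²) = 4·0.00923/(π·0.0546²) = 3.942 m/s
Re = VD/ν = 3.942·0.0546/9.94×10^-7 = 2.17×10^5 → turbulent
ε/D = 0.23/54.6 = 0.00421
Swamee-Jain: f = 0.02951
h_f = f(L/D)V²/(2g) = 0.02951·(900/0.0546)·3.942²/(2·9.81) = 385.3 m
Δp = ρg·h_f = 998.0·9.81·385.3 = 3773 kPa

Δp ≈ 3770 kPa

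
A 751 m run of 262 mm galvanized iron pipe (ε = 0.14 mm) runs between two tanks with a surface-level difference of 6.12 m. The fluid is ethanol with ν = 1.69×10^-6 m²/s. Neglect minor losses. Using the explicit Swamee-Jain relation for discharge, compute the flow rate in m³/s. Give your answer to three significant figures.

Q ≈ 0.0806 m³/s

Swamee-Jain (Type II): Q = -0.965·√(gD⁵h_f/L)·ln[ε/(3.7D) + √(3.17ν²L/(gD³h_f))]
√(gD⁵h_f/L) = √(9.81·0.262⁵·6.12/751) = 0.009934
ε/(3.7D) = 1.44×10^-4; √(3.17ν²L/(gD³h_f)) = 7.94×10^-5
Q = -0.965·0.009934·ln(2.238×10^-4) = 0.08058 m³/s
Check: V = 1.49 m/s, Re = 2.32×10^5, f = 0.01888, h_f = 6.16 m ≈ 6.12 m ✓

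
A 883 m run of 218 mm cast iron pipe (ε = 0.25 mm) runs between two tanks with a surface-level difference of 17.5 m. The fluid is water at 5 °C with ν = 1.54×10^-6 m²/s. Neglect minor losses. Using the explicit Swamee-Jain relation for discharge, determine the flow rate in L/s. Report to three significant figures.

Swamee-Jain (Type II): Q = -0.965·√(gD⁵h_f/L)·ln[ε/(3.7D) + √(3.17ν²L/(gD³h_f))]
√(gD⁵h_f/L) = √(9.81·0.218⁵·17.5/883) = 0.009784
ε/(3.7D) = 3.10×10^-4; √(3.17ν²L/(gD³h_f)) = 6.11×10^-5
Q = -0.965·0.009784·ln(3.710×10^-4) = 0.07458 m³/s
Check: V = 2.00 m/s, Re = 2.83×10^5, f = 0.02139, h_f = 17.6 m ≈ 17.5 m ✓

Q ≈ 74.6 L/s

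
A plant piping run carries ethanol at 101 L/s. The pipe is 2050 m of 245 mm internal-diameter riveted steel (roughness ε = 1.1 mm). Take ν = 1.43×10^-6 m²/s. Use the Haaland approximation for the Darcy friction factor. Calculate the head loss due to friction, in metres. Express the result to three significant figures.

h_f ≈ 58.2 m

V = 4Q/(πD²) = 4·0.101/(π·0.245²) = 2.142 m/s
Re = VD/ν = 2.142·0.245/1.43×10^-6 = 3.67×10^5 → turbulent
ε/D = 1.1/245 = 0.00449
Haaland: f = 0.02971
h_f = f(L/D)V²/(2g) = 0.02971·(2050/0.245)·2.142²/(2·9.81) = 58.16 m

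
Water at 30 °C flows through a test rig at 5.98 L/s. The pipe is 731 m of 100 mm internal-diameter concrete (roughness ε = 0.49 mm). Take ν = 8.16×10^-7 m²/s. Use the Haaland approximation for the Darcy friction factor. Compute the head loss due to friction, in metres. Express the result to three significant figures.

h_f ≈ 6.73 m

V = 4Q/(πD²) = 4·0.00598/(π·0.100²) = 0.7614 m/s
Re = VD/ν = 0.7614·0.100/8.16×10^-7 = 9.33×10^4 → turbulent
ε/D = 0.49/100 = 0.00490
Haaland: f = 0.03116
h_f = f(L/D)V²/(2g) = 0.03116·(731/0.100)·0.7614²/(2·9.81) = 6.731 m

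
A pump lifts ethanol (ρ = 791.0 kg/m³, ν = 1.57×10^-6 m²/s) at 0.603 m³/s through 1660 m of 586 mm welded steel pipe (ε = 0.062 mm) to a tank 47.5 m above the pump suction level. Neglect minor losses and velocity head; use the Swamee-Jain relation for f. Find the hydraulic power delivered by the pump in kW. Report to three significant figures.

P_hyd ≈ 269 kW

V = 4Q/(πD²) = 2.236 m/s; Re = 8.35×10^5; ε/D = 1.06×10^-4; f = 0.01380
h_f = f(L/D)V²/2g = 9.962 m
Total head H = z + h_f = 47.5 + 9.962 = 57.46 m
P_hyd = ρgQH = 791.0·9.81·0.603·57.46 = 268.9 kW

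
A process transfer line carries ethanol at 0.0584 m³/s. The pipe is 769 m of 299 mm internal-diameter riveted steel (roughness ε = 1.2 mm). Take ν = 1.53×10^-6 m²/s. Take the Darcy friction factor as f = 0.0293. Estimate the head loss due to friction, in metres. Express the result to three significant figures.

h_f ≈ 2.66 m

V = 4Q/(πD²) = 4·0.0584/(π·0.299²) = 0.8317 m/s
h_f = f(L/D)V²/(2g) = 0.02930·(769/0.299)·0.8317²/(2·9.81) = 2.657 m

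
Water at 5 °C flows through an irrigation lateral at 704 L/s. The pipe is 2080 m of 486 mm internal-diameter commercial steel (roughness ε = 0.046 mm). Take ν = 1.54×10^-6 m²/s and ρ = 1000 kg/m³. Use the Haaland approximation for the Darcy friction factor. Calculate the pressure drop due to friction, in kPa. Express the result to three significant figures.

V = 4Q/(πD²) = 4·0.704/(π·0.486²) = 3.795 m/s
Re = VD/ν = 3.795·0.486/1.54×10^-6 = 1.20×10^6 → turbulent
ε/D = 0.046/486 = 9.47×10^-5
Haaland: f = 0.01306
h_f = f(L/D)V²/(2g) = 0.01306·(2080/0.486)·3.795²/(2·9.81) = 41.03 m
Δp = ρg·h_f = 1000·9.81·41.03 = 402.5 kPa

Δp ≈ 402 kPa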